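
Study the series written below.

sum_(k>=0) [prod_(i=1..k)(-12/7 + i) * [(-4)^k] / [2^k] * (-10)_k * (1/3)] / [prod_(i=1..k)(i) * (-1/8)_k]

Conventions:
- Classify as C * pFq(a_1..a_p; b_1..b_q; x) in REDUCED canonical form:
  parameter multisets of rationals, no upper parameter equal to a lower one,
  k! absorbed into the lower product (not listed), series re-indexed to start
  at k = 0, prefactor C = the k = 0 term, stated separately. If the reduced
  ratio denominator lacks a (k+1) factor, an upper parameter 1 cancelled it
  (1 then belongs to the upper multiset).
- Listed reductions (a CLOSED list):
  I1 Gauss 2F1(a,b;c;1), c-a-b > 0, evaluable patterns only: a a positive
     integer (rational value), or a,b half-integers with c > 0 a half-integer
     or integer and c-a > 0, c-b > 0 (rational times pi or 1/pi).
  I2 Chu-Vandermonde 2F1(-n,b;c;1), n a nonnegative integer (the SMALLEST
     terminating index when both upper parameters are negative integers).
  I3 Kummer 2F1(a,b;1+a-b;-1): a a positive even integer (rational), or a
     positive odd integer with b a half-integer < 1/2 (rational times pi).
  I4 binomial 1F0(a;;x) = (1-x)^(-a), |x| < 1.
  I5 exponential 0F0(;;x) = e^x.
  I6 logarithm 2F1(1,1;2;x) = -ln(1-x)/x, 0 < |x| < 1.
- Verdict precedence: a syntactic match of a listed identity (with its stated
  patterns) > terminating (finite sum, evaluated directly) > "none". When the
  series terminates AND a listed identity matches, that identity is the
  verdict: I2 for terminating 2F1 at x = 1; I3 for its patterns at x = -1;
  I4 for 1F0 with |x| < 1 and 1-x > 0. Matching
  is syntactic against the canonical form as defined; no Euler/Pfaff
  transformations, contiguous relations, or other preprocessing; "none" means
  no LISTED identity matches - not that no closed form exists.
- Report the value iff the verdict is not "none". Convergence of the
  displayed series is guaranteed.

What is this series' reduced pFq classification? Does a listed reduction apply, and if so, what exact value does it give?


At argument -2: a 2F1 with upper {-10, -5/7}, lower {-1/8}, scaled by C = 1/3. Verdict: terminating - upper -10 stops the sum at k = 10; the 11 terms are added exactly. Sum: 476574525556558694747/32932311652882481.

Structural cue: t_0 being 1/3, the running product (C = 1/3) telescopes to a rising factorial.
Adjacent-term ratio: r(k) = (-2) * (k-10) (k-5/7) / [(k-1/8) (k+1)] - rational in k. x = (-2); t_0 = 1/3; negate the roots.


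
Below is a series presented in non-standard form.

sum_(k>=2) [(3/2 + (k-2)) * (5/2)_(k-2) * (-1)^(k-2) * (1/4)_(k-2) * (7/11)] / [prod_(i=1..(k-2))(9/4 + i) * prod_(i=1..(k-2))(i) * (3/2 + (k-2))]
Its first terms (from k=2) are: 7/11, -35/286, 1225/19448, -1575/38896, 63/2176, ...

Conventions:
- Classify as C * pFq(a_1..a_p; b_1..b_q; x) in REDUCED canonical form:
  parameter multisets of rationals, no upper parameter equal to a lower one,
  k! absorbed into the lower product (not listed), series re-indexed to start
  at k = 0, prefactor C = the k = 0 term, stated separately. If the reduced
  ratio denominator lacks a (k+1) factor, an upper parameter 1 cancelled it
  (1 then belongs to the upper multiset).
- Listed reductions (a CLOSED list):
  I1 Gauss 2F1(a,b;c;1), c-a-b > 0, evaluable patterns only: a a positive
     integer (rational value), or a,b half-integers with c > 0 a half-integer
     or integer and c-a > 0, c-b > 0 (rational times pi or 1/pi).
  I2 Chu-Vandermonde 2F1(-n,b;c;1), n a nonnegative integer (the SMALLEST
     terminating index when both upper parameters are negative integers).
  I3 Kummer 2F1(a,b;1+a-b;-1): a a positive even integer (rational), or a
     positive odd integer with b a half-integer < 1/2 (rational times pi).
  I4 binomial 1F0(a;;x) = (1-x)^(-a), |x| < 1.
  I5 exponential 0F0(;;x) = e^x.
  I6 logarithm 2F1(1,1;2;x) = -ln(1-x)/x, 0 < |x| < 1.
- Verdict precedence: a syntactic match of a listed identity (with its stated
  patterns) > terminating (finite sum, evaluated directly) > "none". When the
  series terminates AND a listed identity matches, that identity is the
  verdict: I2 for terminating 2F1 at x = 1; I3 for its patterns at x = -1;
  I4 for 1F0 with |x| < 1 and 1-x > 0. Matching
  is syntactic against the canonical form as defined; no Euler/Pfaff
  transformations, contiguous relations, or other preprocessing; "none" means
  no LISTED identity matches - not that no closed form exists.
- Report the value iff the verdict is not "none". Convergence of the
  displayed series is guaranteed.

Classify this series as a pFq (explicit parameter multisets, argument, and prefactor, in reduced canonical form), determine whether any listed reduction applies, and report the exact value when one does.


With C = 7/11: the canonical form is 2F1(1/4, 5/2; 13/4; -1). Verdict: no listed reduction: x = -1 and upper {1/4, 5/2} fail every I1-I6 pattern.

Key observation: with t_0 = 7/11, the lower running product (prefactor 7/11) is a rising factorial.
Step ratio: r(k) = (-1) * (k+1/4) (k+5/2) / [(k+13/4) (k+1)] - rational; roots negated = parameters, x = (-1), C = 7/11.


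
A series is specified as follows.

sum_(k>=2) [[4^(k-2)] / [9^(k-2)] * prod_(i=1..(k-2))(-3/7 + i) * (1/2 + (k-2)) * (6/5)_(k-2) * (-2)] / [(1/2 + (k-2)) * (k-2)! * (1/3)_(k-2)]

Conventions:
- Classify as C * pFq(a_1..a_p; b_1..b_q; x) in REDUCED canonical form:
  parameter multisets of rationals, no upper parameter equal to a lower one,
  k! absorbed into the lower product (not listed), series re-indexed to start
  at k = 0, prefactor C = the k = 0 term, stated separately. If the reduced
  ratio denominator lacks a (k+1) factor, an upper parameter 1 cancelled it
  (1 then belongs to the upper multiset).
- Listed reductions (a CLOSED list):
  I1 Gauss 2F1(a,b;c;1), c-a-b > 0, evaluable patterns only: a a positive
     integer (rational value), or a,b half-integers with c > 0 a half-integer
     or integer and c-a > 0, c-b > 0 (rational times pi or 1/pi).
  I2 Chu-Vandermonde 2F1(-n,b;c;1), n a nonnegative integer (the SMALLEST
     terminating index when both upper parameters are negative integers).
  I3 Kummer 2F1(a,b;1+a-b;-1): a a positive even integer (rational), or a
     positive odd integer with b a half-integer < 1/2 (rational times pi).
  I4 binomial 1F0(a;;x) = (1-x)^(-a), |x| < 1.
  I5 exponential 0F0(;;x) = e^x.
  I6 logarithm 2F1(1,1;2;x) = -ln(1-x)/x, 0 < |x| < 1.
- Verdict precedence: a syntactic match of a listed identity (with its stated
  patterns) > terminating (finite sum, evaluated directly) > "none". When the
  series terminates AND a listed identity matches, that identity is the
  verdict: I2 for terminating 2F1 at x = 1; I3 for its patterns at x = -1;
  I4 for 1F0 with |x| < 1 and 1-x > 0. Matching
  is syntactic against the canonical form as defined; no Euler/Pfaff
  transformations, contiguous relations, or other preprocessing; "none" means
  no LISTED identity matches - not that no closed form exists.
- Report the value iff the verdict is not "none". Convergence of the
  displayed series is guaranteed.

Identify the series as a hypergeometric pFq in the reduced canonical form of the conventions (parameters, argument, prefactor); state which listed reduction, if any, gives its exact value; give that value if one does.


Canonical form: C = -2 times 2F1 with upper {4/7, 6/5}, lower {1/3}, x = 4/9. Verdict: none (x = 4/9): each listed identity misses the multisets {4/7, 6/5} ; {1/3}.

Key step: with t_0 = -2, the two geometric factors (C = -2, x = 4/9) combine into one argument.
Consecutive-term ratio: r(k) = (4/9) * (k+4/7) (k+6/5) / [(k+1/3) (k+1)] - rational; roots negated = parameters, x = (4/9), C = -2.


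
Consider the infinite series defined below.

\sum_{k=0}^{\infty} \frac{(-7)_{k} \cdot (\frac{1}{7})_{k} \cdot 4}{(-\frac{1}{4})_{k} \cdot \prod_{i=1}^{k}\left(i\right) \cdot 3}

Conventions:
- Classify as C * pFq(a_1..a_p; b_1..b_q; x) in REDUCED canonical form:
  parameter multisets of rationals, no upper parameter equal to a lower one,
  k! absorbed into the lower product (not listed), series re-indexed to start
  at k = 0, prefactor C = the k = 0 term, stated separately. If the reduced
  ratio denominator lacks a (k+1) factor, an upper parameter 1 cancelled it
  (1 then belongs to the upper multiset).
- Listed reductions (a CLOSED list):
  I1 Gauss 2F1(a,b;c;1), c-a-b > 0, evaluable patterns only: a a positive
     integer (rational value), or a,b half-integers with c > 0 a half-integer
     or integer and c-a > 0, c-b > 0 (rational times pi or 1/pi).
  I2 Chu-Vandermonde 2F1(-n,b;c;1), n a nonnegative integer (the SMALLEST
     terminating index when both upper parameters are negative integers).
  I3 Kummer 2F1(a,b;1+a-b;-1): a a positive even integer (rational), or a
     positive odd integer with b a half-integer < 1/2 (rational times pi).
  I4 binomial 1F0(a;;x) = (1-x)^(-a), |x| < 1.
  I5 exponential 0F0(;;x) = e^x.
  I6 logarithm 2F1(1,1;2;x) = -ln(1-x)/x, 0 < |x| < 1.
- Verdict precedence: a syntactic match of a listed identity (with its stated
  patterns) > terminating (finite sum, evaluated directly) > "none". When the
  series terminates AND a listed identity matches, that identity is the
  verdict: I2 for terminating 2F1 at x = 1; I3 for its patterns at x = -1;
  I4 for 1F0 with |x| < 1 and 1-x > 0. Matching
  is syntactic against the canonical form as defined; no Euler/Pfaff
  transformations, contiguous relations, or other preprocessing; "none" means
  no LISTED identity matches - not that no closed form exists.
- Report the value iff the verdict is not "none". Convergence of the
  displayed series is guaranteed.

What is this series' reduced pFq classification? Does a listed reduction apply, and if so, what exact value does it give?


First insight: x = 1 and the constant factors (prefactor 4/3) combine into one prefactor.
Consecutive-term ratio: r(k) = 1 * (k-7) (k+\frac{1}{7}) / [(k-\frac{1}{4}) (k+1)] - rational in k. x = 1; t_0 = \frac{4}{3}; negate the roots.

The series (x = 1) is 2F1: upper {-7, \frac{1}{7}}, lower {-\frac{1}{4}}, prefactor \frac{4}{3}. Verdict: Vandermonde's identity (I2) fires (terminating 2F1 at x = 1 with n = 7, b = 1/7, c = -\frac{1}{4}). Exact value: \frac{3384708364}{2519218037}.


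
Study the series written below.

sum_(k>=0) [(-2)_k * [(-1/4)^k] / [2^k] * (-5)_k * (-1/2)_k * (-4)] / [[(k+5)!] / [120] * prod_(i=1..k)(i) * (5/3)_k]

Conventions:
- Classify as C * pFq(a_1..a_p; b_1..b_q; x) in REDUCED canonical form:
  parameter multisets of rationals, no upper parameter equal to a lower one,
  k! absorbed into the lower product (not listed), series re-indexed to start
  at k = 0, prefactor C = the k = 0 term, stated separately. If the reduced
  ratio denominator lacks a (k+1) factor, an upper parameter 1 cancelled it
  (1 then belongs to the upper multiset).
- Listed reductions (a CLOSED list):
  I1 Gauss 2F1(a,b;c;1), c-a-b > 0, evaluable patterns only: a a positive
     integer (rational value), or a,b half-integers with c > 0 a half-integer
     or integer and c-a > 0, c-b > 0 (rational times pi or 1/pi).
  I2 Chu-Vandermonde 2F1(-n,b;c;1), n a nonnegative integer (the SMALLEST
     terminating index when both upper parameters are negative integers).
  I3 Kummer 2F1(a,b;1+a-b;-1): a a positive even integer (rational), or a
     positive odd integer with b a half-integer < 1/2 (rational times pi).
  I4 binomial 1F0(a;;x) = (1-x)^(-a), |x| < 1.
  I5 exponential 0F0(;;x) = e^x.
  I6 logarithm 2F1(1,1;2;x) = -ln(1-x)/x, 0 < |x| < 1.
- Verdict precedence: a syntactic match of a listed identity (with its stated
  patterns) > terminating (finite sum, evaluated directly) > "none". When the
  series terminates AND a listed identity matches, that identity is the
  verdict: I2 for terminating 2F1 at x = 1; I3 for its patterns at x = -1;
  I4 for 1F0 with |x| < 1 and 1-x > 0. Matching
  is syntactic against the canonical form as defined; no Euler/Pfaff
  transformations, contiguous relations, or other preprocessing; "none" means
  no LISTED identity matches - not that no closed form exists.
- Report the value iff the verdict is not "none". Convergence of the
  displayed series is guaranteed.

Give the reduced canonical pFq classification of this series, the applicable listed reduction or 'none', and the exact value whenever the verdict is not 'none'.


Reduced: x = -1/8, 3F2, upper = {-5, -2, -1/2}, lower = {5/3, 6}, C = -4. Verdict: terminating - the sum ends at index 2 because -2 is a negative integer; exact evaluation follows. Value: -7613/1792.

Structural cue: t_0 = -4 here, and the two k-th powers (C = -4) combine into one argument.
Step ratio: r(k) = (-1/8) * (k-5) (k-2) (k-1/2) / [(k+5/3) (k+6) (k+1)] - rational; roots negated = parameters, x = (-1/8), C = -4.


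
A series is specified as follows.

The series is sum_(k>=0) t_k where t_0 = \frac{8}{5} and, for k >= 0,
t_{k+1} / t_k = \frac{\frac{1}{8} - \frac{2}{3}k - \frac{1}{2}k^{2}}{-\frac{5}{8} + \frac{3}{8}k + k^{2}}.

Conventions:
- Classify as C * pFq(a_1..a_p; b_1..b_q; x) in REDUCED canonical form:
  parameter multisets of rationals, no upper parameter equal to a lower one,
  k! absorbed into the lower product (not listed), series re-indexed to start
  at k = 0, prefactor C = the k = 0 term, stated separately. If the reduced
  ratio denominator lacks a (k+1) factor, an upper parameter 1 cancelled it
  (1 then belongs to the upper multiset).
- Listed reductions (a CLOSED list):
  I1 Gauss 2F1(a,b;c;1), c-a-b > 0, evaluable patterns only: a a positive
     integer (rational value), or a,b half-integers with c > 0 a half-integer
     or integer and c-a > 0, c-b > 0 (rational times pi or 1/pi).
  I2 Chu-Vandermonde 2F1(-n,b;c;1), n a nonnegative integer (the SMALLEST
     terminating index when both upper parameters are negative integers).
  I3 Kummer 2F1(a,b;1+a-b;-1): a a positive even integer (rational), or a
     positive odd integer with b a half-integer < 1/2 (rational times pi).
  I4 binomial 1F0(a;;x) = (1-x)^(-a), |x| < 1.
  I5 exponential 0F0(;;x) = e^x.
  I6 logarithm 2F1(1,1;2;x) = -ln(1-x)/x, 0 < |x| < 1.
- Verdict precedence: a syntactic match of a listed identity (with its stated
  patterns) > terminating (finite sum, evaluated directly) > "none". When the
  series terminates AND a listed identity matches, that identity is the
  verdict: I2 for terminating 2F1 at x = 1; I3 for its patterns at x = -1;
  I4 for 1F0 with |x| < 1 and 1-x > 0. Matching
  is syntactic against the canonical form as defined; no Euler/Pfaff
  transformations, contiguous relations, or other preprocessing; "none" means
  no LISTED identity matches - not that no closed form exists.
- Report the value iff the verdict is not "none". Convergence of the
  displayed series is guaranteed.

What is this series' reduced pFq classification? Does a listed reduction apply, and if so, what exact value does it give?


Prefactor \frac{8}{5}, argument -\frac{1}{2}: 2F1 with upper {-\frac{1}{6}, \frac{3}{2}} over lower {-\frac{5}{8}}. Verdict: none - at argument -\frac{1}{2} the multisets {-\frac{1}{6}, \frac{3}{2}} ; {-\frac{5}{8}} match no listed identity.

Key step: x = -\frac{1}{2} and roots of the ratio polynomials (C = 8/5, x = -1/2) are the negated parameters.
Consecutive-term ratio: r(k) = -\frac{1}{2} * (k-\frac{1}{6}) (k+\frac{3}{2}) / [(k-\frac{5}{8}) (k+1)] ; factor over Q: parameters, x = -\frac{1}{2}, and C = \frac{8}{5}.


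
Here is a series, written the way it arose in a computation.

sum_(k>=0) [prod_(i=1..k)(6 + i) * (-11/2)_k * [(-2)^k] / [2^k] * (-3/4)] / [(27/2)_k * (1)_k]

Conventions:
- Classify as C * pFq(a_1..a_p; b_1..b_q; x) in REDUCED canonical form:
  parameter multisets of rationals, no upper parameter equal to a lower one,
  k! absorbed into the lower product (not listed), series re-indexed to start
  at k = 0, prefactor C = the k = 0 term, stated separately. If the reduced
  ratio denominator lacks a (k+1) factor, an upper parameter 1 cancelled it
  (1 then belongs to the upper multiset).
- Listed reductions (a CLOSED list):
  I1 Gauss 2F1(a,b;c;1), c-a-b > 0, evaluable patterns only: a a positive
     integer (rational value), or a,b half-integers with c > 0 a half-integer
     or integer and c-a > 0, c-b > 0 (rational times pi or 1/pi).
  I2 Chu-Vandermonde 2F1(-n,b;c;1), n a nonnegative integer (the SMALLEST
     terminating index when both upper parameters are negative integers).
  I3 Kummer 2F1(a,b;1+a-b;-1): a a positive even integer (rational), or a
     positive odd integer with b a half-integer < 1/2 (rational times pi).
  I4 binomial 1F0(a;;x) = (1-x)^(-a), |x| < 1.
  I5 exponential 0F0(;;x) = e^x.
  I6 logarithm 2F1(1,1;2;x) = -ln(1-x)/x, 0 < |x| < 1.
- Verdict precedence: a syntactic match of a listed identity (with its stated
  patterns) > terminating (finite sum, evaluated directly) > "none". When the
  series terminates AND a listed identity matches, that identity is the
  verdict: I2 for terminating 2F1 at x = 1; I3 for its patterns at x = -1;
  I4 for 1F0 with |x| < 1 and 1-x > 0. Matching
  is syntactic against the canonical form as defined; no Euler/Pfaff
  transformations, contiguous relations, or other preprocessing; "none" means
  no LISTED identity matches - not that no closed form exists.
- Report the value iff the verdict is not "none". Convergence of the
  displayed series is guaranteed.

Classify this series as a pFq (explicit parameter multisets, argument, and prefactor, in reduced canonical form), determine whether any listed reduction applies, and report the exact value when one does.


The series (x = -1) is 2F1: upper {-11/2, 7}, lower {27/2}, prefactor -3/4. Verdict: the Kummer evaluation I3 applies (x = -1; c = 27/2 equals 1+a-b for upper {-11/2, 7}: listed pattern). Its exact value is (-2788660875/1073741824) * pi.

The tell: x = (-1) and the running product (prefactor -3/4) telescopes to a rising factorial.
Ratio: r(k) = (-1) * (k-11/2) (k+7) / [(k+27/2) (k+1)] - rational; roots negated = parameters, x = (-1), C = -3/4.


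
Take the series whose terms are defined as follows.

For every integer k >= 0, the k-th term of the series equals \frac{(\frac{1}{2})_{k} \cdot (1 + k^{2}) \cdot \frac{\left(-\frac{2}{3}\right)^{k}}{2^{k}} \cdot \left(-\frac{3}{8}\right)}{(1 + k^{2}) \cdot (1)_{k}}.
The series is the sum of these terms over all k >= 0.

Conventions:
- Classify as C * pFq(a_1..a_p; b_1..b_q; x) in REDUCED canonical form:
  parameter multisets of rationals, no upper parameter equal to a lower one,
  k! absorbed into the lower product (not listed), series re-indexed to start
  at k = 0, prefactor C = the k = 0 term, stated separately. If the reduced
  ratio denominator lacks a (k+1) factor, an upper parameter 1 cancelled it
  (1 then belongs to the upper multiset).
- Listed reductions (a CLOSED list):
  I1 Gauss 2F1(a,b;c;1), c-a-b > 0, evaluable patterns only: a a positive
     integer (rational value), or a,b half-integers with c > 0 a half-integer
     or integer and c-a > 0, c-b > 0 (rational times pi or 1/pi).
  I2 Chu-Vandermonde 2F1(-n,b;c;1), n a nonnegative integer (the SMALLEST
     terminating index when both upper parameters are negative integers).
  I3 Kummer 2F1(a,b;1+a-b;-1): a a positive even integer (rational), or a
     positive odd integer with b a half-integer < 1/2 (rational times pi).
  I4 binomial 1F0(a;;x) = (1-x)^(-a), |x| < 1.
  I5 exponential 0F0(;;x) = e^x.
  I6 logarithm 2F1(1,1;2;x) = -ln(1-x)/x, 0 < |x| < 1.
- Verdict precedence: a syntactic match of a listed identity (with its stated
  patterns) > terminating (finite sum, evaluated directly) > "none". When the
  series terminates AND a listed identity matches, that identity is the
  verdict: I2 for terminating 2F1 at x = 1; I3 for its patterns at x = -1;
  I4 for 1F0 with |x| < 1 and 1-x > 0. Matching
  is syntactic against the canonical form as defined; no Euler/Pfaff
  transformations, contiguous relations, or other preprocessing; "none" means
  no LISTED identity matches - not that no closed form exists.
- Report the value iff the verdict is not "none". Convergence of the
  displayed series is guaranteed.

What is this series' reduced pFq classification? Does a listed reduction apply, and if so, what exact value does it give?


Classification (C = -\frac{3}{8}): 1F0 with upper {\frac{1}{2}}, lower {-}, argument x = -\frac{1}{3}. Verdict at x = -\frac{1}{3}: the I4 binomial reduction matches (the 1F0 binomial series: exponent -1/2, x = -\frac{1}{3}). Sum: \left(-\frac{3}{8}\right) \cdot \left(\frac{4}{3}\right)^{-\frac{1}{2}}.

The tell: from the first term -\frac{3}{8}: the two k-th powers (C = -3/8) combine into one argument.
Step ratio: r(k) = -\frac{1}{3} * (k+\frac{1}{2}) / [(k+1)] - rational in k, leading ratio -\frac{1}{3}; with t_0 = -\frac{3}{8}, classification follows.


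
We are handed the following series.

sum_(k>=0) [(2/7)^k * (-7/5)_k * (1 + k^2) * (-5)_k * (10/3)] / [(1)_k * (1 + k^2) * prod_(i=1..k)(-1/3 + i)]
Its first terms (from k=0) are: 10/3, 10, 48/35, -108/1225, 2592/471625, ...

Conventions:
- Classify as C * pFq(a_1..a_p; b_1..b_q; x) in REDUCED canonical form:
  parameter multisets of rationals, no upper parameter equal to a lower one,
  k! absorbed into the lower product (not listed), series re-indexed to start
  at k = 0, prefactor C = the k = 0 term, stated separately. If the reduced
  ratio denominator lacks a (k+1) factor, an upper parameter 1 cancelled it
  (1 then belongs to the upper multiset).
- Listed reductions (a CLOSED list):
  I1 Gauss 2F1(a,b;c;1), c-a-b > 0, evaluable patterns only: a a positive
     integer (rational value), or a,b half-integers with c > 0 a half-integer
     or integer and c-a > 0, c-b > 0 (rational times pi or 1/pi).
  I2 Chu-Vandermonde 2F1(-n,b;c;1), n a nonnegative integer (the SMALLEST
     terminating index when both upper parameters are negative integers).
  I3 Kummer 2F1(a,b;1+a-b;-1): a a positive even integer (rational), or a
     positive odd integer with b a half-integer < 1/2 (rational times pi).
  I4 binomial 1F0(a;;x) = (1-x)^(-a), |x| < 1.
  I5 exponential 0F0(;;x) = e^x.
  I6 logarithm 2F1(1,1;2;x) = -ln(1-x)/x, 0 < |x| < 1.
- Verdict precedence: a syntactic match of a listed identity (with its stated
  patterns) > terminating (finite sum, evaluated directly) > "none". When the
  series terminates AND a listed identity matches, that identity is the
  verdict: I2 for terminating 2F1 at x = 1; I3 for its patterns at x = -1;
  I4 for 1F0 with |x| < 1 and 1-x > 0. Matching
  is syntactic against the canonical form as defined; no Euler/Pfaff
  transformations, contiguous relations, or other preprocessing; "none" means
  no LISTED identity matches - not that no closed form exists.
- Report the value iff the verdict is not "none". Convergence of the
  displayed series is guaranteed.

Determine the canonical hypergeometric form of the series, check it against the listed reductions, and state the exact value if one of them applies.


Prefactor 10/3, argument 2/7: 2F1 with upper {-5, -7/5} over lower {2/3}. Verdict: terminating - no listed pattern fits, but -5 in the upper list cuts the series at k = 5; direct evaluation. Exact value: 25343030836/1733221875.

Structural cue: t_0 being 10/3, k^2 + 1 divides numerator and denominator alike; prefactor 10/3 after cancelling.
Step ratio: r(k) = (2/7) * (k-5) (k-7/5) / [(k+2/3) (k+1)] - poly over poly, x = (2/7) from leading terms; C = 10/3 at k = 0.


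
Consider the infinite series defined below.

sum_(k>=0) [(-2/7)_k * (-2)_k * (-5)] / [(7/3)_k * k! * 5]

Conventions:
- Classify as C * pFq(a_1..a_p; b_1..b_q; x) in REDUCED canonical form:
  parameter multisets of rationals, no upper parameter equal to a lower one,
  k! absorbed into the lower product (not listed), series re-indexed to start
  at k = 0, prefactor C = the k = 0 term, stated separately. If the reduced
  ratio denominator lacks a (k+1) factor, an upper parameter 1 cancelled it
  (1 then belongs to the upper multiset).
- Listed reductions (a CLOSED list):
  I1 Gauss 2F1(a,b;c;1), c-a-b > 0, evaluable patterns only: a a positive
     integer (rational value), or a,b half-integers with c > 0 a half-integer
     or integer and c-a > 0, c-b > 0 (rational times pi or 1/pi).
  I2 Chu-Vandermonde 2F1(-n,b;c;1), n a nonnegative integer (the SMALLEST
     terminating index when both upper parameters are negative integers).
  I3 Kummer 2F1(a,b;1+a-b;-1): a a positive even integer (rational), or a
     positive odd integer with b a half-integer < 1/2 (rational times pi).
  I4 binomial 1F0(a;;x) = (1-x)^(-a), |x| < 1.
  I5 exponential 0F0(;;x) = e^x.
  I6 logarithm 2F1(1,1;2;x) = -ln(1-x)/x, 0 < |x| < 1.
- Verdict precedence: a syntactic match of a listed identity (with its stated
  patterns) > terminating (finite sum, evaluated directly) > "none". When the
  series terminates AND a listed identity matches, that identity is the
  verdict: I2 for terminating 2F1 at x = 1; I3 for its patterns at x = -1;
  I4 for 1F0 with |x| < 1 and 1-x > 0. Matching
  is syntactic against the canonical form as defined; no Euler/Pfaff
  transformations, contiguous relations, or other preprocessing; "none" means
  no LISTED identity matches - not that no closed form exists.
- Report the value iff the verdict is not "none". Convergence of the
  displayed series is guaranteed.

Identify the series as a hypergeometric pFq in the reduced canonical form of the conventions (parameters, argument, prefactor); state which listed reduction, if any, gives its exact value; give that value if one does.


With C = -1: the canonical form is 2F1(-2, -2/7; 7/3; 1). Verdict: Vandermonde's identity (I2) fires (terminating 2F1 at x = 1 with n = 2, b = -2/7, c = 7/3). Exact value: -418/343.

Structural cue: x = 1 and the constant factors (prefactor -1) combine into one prefactor.
Step ratio: r(k) = 1 * (k-2) (k-2/7) / [(k+7/3) (k+1)] - rational in k, leading ratio 1; with t_0 = -1, classification follows.


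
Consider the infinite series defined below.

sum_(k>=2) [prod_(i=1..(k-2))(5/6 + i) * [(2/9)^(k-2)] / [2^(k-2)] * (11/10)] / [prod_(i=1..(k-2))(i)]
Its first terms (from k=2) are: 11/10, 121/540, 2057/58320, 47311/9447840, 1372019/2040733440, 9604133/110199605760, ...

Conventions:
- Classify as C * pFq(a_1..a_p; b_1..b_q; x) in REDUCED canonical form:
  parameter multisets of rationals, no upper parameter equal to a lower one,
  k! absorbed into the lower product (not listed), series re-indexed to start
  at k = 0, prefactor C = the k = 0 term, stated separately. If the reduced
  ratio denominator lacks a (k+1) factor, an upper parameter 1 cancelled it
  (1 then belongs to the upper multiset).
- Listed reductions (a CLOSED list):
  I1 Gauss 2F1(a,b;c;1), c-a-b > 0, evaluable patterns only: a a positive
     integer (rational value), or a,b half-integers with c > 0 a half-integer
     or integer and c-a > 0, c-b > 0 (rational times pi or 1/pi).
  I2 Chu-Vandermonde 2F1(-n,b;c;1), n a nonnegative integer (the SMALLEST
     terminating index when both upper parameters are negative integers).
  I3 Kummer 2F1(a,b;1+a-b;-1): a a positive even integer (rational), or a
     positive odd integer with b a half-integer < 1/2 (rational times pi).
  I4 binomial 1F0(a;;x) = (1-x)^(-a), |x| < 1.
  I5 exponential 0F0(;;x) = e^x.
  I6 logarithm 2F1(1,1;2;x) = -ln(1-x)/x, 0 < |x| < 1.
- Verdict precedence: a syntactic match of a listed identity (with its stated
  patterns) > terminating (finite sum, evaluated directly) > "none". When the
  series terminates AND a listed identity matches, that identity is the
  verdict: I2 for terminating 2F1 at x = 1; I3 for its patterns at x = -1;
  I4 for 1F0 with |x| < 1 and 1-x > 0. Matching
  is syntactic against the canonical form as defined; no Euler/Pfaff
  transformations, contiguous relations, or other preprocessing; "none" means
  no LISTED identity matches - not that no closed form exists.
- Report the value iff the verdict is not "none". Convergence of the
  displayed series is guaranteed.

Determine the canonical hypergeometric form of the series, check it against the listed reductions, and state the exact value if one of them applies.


The tell: t_0 = 11/10 here, and the two k-th powers (C = 11/10, x = 1/9) combine into one argument.
Ratio: r(k) = (1/9) * (k+11/6) / [(k+1)] - poly over poly, x = (1/9) from leading terms; C = 11/10 at k = 0.

Prefactor 11/10, argument 1/9: 1F0 with upper {11/6} over lower {-}. Verdict: the binomial series (I4) matches (the 1F0 binomial series: exponent -11/6, x = 1/9). Hence: (11/10) * (8/9)^(-11/6).


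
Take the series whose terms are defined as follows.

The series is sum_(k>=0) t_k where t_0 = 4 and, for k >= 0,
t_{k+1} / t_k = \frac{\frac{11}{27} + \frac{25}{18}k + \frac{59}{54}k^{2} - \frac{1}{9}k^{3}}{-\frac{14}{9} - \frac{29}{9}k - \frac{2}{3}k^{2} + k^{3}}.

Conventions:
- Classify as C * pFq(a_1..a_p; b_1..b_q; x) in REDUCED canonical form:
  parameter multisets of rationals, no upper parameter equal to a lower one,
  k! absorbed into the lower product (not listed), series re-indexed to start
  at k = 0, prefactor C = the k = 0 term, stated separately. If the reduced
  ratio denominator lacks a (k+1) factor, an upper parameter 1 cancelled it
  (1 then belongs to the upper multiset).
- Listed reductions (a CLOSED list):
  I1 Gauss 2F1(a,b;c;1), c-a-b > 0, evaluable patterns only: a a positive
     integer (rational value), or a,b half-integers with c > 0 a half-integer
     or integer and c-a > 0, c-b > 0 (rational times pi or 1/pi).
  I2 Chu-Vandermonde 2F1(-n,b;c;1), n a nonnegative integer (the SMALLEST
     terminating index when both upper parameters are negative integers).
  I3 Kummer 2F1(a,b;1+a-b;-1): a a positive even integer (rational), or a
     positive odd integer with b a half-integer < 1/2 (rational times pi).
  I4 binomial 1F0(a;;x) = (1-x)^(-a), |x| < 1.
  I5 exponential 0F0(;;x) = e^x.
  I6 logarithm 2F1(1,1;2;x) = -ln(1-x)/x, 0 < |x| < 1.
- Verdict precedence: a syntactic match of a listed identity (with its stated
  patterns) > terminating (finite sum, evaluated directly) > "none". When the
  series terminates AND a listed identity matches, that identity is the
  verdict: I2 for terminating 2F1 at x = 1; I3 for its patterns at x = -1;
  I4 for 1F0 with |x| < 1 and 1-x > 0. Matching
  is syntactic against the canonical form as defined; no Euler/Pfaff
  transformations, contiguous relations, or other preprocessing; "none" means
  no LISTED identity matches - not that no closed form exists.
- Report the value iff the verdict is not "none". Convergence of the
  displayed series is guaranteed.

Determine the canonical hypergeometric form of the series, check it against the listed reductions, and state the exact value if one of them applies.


At argument -\frac{1}{9}: a 2F1 with upper {-11, \frac{1}{2}}, lower {-\frac{7}{3}}, scaled by C = 4. Verdict: terminating (-11 upstairs). 12 nonzero terms in all; added directly. Value: -\frac{9780812845}{10255859712}.

Key step: x = -\frac{1}{9} and cancel k + 2/3 from the displayed ratio first; then prefactor 4.
Step ratio: r(k) = -\frac{1}{9} * (k-11) (k+\frac{1}{2}) / [(k-\frac{7}{3}) (k+1)] - rational in k. x = -\frac{1}{9}; t_0 = 4; negate the roots.


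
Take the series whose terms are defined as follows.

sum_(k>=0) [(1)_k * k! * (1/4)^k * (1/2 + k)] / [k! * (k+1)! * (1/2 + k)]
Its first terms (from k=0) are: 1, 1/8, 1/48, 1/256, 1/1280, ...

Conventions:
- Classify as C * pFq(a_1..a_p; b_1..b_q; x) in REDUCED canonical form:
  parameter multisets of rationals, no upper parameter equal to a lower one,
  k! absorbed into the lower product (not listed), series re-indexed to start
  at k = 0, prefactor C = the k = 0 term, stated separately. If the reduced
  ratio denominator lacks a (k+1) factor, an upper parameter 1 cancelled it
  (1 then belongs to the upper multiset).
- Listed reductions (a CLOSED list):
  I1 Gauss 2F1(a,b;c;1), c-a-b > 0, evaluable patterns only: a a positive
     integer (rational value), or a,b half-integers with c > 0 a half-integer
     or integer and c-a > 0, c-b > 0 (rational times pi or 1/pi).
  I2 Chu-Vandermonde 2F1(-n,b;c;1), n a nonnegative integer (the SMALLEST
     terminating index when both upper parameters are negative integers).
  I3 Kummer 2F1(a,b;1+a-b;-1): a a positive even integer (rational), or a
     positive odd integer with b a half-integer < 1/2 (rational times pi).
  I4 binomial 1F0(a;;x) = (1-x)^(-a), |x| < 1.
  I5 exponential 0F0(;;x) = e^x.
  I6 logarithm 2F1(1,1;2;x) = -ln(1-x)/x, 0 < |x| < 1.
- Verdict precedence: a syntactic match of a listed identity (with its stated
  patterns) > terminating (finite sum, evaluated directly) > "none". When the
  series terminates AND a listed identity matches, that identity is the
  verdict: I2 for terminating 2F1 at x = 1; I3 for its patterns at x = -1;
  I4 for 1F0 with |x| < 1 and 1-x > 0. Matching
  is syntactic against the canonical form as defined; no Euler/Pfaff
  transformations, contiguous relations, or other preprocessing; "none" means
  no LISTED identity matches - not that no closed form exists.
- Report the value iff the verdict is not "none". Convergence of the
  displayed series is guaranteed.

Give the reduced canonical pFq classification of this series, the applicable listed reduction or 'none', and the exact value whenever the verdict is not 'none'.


Key step: x = (1/4) and the denominator's factorial ratio (C = 1, x = 1/4) is a lower Pochhammer.
Adjacent-term ratio: r(k) = (1/4) * (k+1) (k+1) / [(k+2) (k+1)] - rational in k, leading ratio (1/4); with t_0 = 1, classification follows.

Classification (C = 1): 2F1 with upper {1, 1}, lower {2}, argument x = 1/4. Verdict (x = 1/4): logarithm (I6) applies (the logarithm: parameters (1,1;2), x = 1/4). Hence: (-4) * ln(3/4).


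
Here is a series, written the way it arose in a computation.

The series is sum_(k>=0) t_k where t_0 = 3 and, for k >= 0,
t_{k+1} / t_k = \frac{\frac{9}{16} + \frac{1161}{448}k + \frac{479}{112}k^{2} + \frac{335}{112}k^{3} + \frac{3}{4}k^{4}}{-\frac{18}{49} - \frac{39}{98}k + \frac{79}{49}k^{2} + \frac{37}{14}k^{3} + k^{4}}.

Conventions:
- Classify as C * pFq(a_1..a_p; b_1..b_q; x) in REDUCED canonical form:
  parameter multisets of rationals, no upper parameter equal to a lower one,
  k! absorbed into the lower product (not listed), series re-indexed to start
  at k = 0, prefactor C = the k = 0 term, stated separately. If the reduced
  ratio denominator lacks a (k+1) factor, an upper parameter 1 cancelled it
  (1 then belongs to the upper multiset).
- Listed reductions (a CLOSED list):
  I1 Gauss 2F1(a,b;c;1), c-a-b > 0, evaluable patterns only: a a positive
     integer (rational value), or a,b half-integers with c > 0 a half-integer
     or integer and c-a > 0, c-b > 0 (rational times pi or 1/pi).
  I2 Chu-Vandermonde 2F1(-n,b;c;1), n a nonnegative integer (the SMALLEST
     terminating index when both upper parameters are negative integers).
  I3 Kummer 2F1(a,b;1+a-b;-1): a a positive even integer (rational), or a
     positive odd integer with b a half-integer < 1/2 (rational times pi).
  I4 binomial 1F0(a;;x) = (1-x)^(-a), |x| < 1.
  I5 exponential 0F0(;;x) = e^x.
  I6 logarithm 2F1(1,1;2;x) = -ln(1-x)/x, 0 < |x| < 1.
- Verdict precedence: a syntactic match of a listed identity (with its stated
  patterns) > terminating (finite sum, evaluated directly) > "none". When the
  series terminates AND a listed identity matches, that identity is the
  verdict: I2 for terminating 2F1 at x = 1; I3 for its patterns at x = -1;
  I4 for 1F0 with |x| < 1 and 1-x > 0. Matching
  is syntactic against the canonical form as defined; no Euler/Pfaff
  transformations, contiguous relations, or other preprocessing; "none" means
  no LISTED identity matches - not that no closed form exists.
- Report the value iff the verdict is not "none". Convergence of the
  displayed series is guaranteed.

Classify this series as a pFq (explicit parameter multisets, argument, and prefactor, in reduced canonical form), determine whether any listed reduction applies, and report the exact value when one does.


Reduced: x = \frac{3}{4}, 2F1, upper = {\frac{3}{4}, \frac{7}{6}}, lower = {-\frac{3}{7}}, C = 3. Verdict: none - this 2F1 at x = \frac{3}{4} matches no listed pattern, and upper {\frac{3}{4}, \frac{7}{6}} holds no stopper.

The tell: x = \frac{3}{4} and the parameter 4/7 appears in both the upper and lower lists and cancels (alongside the other common factor).
Consecutive-term ratio: r(k) = \frac{3}{4} * (k+\frac{3}{4}) (k+\frac{7}{6}) / [(k-\frac{3}{7}) (k+1)] - poly over poly, x = \frac{3}{4} from leading terms; C = 3 at k = 0.


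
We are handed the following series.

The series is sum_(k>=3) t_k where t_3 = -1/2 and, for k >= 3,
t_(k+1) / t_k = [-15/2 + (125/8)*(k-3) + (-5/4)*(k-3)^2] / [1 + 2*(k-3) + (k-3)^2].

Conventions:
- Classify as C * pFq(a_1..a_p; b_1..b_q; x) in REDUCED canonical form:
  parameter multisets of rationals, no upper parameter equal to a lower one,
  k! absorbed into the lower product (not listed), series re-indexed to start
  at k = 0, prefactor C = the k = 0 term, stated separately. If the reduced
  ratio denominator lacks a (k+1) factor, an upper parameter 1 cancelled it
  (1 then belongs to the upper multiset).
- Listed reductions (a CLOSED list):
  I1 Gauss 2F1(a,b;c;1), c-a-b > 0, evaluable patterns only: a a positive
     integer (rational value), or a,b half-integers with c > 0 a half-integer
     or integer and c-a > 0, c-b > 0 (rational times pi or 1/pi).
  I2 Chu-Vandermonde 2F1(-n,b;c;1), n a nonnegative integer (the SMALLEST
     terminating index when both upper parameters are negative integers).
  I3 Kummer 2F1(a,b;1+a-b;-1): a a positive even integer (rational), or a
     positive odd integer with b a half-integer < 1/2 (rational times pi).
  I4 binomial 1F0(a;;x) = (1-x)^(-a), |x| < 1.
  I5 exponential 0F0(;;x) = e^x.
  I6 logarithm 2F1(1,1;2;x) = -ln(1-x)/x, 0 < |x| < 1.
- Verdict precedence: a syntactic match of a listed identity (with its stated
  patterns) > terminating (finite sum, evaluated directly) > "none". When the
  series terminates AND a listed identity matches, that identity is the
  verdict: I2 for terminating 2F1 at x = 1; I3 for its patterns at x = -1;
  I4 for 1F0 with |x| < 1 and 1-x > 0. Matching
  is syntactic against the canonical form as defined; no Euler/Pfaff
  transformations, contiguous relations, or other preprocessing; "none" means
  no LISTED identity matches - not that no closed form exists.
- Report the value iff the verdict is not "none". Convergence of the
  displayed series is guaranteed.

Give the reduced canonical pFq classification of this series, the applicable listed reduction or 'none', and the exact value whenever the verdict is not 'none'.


Prefactor -1/2, argument -5/4: 2F1 with upper {-12, -1/2} over lower {1}. Verdict: terminating. With -12 upstairs the series is a 13-term polynomial sum; evaluated term by term. Exact value: 25059143274900641/140737488355328.

Key observation: t_0 = -1/2 here, and the expanded ratio factors over Q; C = -1/2, roots give parameters.
Term ratio: r(k) = (-5/4) * (k-12) (k-1/2) / [(k+1) (k+1)] - rational; roots negated = parameters, x = (-5/4), C = -1/2.


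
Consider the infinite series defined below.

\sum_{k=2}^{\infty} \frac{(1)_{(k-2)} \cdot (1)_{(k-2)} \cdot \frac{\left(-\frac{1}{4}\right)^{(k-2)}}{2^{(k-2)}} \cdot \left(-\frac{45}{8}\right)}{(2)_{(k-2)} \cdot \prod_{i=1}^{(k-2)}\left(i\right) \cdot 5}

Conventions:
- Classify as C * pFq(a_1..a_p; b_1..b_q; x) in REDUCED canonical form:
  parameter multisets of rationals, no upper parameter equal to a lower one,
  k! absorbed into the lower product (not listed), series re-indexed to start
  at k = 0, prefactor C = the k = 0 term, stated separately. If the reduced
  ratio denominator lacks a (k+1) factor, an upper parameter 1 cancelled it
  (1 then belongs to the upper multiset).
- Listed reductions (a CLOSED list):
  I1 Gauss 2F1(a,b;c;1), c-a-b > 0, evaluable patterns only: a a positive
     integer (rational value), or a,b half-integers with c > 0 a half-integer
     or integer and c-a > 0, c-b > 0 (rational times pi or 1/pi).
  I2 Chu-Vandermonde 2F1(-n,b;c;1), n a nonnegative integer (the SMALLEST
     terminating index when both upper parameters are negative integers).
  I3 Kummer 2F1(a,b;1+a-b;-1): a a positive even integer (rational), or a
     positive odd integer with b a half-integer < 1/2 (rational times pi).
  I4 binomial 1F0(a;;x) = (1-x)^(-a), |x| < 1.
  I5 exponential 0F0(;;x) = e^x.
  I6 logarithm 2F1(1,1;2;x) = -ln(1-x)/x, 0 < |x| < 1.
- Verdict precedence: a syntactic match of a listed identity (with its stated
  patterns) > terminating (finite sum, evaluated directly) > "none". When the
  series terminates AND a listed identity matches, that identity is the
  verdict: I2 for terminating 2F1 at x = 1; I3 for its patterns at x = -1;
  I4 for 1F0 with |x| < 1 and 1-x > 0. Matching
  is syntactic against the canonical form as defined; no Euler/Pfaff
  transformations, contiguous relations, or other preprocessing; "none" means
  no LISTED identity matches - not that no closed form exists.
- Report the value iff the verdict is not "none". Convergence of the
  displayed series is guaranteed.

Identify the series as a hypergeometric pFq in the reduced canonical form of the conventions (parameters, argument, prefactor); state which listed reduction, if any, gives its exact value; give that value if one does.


Classification (C = -\frac{9}{8}): 2F1 with upper {1, 1}, lower {2}, argument x = -\frac{1}{8}. Verdict: the logarithmic series (I6) matches (the logarithm: parameters (1,1;2), x = -\frac{1}{8}). Its exact value is \left(-9\right) \cdot \ln\left(\frac{9}{8}\right).

Structural cue: with t_0 = -\frac{9}{8}, the two k-th powers (C = -9/8) combine into one argument.
Consecutive-term ratio: r(k) = -\frac{1}{8} * (k+1) (k+1) / [(k+2) (k+1)] - poly over poly, x = -\frac{1}{8} from leading terms; C = -\frac{9}{8} at k = 0.
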